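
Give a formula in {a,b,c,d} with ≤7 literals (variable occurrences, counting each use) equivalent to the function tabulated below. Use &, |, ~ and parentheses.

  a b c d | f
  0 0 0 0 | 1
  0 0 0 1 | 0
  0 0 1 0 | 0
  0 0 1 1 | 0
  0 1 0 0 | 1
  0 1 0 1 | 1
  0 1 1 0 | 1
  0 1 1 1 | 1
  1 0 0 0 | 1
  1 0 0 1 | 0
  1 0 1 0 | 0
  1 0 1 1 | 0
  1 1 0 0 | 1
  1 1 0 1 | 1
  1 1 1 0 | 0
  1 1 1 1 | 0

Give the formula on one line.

  ~d = 1010101010101010
  (~d | b) = 1010111110101111
  ~a = 1111111100000000
  (~a & b) = 0000111100000000
  ~c = 1100110011001100
  ((~a & b) | ~c) = 1100111111001100
  ((~d | b) & ((~a & b) | ~c)) = 1000111110001100

((~d | b) & ((~a & b) | ~c))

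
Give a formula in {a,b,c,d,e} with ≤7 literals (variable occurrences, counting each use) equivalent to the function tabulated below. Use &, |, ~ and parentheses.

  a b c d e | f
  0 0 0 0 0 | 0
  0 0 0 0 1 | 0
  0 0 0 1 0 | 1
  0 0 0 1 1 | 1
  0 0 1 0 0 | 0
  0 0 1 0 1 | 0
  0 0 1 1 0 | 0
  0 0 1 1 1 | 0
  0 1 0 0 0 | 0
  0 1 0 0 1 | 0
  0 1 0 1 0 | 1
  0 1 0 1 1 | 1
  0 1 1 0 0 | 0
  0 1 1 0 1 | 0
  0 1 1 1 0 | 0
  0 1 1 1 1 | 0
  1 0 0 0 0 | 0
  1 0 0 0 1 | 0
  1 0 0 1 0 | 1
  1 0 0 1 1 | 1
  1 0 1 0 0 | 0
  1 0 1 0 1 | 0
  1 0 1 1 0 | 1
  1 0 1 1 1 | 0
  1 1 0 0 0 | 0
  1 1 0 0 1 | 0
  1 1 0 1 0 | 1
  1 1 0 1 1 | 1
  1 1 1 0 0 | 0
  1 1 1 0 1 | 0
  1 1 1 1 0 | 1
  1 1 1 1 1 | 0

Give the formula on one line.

(d & ((a & (~a | ~e)) | ~c))

  ~a = 11111111111111110000000000000000
  ~e = 10101010101010101010101010101010
  (~a | ~e) = 11111111111111111010101010101010
  (a & (~a | ~e)) = 00000000000000001010101010101010
  ~c = 11110000111100001111000011110000
  ((a & (~a | ~e)) | ~c) = 11110000111100001111101011111010
  (d & ((a & (~a | ~e)) | ~c)) = 00110000001100000011001000110010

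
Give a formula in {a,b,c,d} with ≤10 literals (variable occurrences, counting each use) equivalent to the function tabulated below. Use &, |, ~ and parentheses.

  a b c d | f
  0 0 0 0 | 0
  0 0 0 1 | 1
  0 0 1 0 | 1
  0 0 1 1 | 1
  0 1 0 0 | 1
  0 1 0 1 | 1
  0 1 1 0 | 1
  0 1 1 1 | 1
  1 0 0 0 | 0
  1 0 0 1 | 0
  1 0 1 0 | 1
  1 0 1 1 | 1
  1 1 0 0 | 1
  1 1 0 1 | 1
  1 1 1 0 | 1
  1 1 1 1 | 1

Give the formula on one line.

((c | b) | ((b | (d | c)) & (~a | (~d & a))))

  (c | b) = 0011111100111111
  (d | c) = 0111011101110111
  (b | (d | c)) = 0111111101111111
  ~a = 1111111100000000
  ~d = 1010101010101010
  (~d & a) = 0000000010101010
  (~a | (~d & a)) = 1111111110101010
  ((b | (d | c)) & (~a | (~d & a))) = 0111111100101010
  ((c | b) | ((b | (d | c)) & (~a | (~d & a)))) = 0111111100111111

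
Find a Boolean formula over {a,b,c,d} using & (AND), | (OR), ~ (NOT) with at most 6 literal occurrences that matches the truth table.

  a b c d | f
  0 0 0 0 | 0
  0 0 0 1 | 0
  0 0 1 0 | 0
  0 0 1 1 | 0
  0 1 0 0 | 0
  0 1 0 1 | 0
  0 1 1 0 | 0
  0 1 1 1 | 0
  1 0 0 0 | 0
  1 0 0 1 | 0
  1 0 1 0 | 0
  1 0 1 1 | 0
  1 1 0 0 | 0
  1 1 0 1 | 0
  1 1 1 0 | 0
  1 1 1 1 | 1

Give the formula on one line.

(c & (b & (d & a)))

  (d & a) = 0000000001010101
  (b & (d & a)) = 0000000000000101
  (c & (b & (d & a))) = 0000000000000001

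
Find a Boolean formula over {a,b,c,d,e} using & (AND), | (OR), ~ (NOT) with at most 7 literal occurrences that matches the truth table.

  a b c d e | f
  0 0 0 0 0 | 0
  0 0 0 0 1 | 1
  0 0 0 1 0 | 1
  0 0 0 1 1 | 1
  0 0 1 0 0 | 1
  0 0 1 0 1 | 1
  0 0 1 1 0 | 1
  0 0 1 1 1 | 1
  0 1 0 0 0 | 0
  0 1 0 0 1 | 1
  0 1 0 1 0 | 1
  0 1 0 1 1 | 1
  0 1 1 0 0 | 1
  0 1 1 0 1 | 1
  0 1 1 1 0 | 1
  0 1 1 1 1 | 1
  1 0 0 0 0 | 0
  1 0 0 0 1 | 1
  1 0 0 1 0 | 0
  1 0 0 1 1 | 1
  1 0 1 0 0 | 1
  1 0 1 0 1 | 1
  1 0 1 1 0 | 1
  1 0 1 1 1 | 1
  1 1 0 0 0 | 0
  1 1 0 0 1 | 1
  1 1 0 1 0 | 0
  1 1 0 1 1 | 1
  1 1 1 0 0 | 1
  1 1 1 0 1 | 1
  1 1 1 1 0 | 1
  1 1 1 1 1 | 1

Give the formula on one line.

(c | ((((c | e) | a) | d) & (e | ~a)))

  (c | e) = 01011111010111110101111101011111
  ((c | e) | a) = 01011111010111111111111111111111
  (((c | e) | a) | d) = 01111111011111111111111111111111
  ~a = 11111111111111110000000000000000
  (e | ~a) = 11111111111111110101010101010101
  ((((c | e) | a) | d) & (e | ~a)) = 01111111011111110101010101010101
  (c | ((((c | e) | a) | d) & (e | ~a))) = 01111111011111110101111101011111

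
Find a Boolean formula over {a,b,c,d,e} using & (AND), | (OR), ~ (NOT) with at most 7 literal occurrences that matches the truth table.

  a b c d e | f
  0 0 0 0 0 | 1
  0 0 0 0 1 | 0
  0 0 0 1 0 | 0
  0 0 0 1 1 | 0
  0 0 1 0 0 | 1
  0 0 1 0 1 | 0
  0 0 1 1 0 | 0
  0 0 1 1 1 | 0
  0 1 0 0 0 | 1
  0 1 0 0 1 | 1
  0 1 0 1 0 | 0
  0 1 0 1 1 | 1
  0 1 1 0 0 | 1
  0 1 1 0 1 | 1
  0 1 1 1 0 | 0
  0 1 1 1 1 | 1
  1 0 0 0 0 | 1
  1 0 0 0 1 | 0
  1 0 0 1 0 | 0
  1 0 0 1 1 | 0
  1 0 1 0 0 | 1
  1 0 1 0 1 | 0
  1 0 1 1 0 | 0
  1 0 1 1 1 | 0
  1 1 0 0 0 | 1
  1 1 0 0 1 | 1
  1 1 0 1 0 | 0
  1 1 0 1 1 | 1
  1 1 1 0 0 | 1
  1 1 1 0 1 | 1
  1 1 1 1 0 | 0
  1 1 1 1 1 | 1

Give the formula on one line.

  (e & b) = 00000000010101010000000001010101
  ~d = 11001100110011001100110011001100
  ((e & b) | ~d) = 11001100110111011100110011011101
  ~e = 10101010101010101010101010101010
  (b | ~e) = 10101010111111111010101011111111
  (((e & b) | ~d) & (b | ~e)) = 10001000110111011000100011011101

(((e & b) | ~d) & (b | ~e))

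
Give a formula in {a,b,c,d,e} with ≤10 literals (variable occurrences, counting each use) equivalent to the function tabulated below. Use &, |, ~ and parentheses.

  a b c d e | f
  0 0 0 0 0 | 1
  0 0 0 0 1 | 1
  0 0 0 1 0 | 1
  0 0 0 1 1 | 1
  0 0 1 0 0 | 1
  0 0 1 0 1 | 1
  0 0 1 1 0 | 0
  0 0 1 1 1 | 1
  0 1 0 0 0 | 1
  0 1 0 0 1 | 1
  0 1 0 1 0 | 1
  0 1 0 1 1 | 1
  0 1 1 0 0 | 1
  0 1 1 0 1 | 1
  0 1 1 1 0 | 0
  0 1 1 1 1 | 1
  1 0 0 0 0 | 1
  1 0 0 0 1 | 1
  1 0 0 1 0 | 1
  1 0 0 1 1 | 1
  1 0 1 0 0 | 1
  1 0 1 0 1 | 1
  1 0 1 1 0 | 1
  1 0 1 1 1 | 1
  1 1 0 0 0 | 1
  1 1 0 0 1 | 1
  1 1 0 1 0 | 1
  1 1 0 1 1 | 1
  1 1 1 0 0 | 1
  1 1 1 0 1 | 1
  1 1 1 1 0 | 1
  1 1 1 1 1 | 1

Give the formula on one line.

(((~c | e) | ~d) | ((~d | (~e & a)) & c))

  ~c = 11110000111100001111000011110000
  (~c | e) = 11110101111101011111010111110101
  ~d = 11001100110011001100110011001100
  ((~c | e) | ~d) = 11111101111111011111110111111101
  ~e = 10101010101010101010101010101010
  (~e & a) = 00000000000000001010101010101010
  (~d | (~e & a)) = 11001100110011001110111011101110
  ((~d | (~e & a)) & c) = 00001100000011000000111000001110
  (((~c | e) | ~d) | ((~d | (~e & a)) & c)) = 11111101111111011111111111111111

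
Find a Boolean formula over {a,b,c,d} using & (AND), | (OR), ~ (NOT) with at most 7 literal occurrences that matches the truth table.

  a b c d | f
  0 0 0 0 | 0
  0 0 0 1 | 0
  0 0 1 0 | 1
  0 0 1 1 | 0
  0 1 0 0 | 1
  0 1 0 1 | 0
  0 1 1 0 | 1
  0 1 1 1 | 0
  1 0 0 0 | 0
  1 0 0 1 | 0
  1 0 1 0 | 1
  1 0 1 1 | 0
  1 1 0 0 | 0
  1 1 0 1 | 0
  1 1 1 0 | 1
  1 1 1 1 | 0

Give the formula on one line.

  ~a = 1111111100000000
  (~a & b) = 0000111100000000
  (c | (~a & b)) = 0011111100110011
  ~d = 1010101010101010
  ((c | (~a & b)) & ~d) = 0010101000100010

((c | (~a & b)) & ~d)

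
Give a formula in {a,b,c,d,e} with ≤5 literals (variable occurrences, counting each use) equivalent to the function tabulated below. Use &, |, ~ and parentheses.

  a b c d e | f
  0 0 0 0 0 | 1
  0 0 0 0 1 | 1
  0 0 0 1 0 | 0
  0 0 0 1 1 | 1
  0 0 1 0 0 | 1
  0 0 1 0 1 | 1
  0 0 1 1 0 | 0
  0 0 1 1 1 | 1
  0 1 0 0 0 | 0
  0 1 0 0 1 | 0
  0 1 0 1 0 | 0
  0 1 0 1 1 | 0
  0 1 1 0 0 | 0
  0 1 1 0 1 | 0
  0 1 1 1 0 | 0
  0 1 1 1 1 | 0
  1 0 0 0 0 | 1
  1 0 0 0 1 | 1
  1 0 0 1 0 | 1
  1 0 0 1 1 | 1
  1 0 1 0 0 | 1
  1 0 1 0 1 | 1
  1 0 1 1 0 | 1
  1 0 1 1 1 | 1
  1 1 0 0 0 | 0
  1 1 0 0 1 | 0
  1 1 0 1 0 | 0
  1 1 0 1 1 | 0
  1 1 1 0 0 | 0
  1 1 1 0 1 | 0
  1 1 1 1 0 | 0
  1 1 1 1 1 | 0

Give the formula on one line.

((~b & (~d | e)) | (a & ~b))

  ~b = 11111111000000001111111100000000
  ~d = 11001100110011001100110011001100
  (~d | e) = 11011101110111011101110111011101
  (~b & (~d | e)) = 11011101000000001101110100000000
  (a & ~b) = 00000000000000001111111100000000
  ((~b & (~d | e)) | (a & ~b)) = 11011101000000001111111100000000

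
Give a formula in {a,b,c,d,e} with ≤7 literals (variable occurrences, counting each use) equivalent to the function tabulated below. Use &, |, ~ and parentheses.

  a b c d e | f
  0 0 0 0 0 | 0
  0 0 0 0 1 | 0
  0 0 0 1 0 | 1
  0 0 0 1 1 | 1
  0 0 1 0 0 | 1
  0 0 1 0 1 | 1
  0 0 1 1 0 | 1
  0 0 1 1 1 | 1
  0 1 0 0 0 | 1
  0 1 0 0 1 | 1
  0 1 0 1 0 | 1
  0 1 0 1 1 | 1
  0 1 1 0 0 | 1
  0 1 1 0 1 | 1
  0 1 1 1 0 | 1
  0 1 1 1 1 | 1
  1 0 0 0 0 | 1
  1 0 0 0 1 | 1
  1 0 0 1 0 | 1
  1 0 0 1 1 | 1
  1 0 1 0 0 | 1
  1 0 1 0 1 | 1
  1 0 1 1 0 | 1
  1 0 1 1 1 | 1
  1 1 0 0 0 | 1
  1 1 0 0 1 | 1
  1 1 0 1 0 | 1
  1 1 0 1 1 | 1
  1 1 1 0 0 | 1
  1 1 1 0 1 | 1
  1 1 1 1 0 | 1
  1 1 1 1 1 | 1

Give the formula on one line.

  (b | a) = 00000000111111111111111111111111
  ((b | a) | c) = 00001111111111111111111111111111
  ~b = 11111111000000001111111100000000
  (~b & d) = 00110011000000000011001100000000
  (((b | a) | c) | (~b & d)) = 00111111111111111111111111111111

(((b | a) | c) | (~b & d))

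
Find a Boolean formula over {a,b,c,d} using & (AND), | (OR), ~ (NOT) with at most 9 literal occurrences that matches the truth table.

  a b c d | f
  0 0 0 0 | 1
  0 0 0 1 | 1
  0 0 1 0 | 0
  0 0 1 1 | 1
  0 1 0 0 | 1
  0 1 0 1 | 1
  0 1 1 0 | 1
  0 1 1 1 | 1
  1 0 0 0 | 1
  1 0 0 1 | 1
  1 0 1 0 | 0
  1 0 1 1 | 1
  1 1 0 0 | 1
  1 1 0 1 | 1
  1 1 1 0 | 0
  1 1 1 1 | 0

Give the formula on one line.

  ~c = 1100110011001100
  ~a = 1111111100000000
  (~c | ~a) = 1111111111001100
  (~c | d) = 1101110111011101
  ((~c | ~a) & (~c | d)) = 1101110111001100
  ~b = 1111000011110000
  (~a | ~b) = 1111111111110000
  (d | b) = 0101111101011111
  ((~a | ~b) & (d | b)) = 0101111101010000
  (((~c | ~a) & (~c | d)) | ((~a | ~b) & (d | b))) = 1101111111011100

(((~c | ~a) & (~c | d)) | ((~a | ~b) & (d | b)))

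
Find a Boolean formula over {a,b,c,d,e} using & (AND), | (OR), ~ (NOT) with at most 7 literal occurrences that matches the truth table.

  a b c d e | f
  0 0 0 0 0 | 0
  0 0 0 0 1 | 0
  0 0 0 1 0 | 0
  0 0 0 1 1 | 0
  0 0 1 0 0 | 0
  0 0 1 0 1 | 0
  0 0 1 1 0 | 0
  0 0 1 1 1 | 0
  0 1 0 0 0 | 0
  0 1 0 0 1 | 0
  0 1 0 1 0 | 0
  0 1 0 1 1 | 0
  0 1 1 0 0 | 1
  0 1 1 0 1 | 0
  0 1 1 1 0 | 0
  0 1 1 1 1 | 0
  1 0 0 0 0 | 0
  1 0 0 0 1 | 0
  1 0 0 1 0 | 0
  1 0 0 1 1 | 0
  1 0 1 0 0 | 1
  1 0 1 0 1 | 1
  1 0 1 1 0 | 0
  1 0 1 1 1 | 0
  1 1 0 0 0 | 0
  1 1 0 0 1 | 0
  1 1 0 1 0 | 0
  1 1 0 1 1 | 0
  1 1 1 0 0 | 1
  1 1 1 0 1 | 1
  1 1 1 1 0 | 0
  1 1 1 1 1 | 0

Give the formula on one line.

(((((a | ~e) & (~d & b)) | a) & ~d) & c)

  ~e = 10101010101010101010101010101010
  (a | ~e) = 10101010101010101111111111111111
  ~d = 11001100110011001100110011001100
  (~d & b) = 00000000110011000000000011001100
  ((a | ~e) & (~d & b)) = 00000000100010000000000011001100
  (((a | ~e) & (~d & b)) | a) = 00000000100010001111111111111111
  ((((a | ~e) & (~d & b)) | a) & ~d) = 00000000100010001100110011001100
  (((((a | ~e) & (~d & b)) | a) & ~d) & c) = 00000000000010000000110000001100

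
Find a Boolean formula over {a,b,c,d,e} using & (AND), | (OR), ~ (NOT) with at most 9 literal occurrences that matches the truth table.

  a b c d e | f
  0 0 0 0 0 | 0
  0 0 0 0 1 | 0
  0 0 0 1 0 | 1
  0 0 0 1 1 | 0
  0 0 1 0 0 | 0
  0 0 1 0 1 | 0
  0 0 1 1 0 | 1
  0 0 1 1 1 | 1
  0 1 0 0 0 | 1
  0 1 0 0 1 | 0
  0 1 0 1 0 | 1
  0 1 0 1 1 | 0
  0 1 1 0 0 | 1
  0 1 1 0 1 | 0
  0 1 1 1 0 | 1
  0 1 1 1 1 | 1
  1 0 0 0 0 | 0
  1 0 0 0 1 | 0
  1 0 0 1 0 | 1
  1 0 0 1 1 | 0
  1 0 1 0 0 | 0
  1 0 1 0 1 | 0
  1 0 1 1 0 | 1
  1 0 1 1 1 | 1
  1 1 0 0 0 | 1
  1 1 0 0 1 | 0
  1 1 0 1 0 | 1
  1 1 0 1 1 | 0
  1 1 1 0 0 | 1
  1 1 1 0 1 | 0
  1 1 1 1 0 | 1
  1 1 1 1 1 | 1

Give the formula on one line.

(((~d | ((c | ~e) & d)) & d) | (~e & b))

  ~d = 11001100110011001100110011001100
  ~e = 10101010101010101010101010101010
  (c | ~e) = 10101111101011111010111110101111
  ((c | ~e) & d) = 00100011001000110010001100100011
  (~d | ((c | ~e) & d)) = 11101111111011111110111111101111
  ((~d | ((c | ~e) & d)) & d) = 00100011001000110010001100100011
  (~e & b) = 00000000101010100000000010101010
  (((~d | ((c | ~e) & d)) & d) | (~e & b)) = 00100011101010110010001110101011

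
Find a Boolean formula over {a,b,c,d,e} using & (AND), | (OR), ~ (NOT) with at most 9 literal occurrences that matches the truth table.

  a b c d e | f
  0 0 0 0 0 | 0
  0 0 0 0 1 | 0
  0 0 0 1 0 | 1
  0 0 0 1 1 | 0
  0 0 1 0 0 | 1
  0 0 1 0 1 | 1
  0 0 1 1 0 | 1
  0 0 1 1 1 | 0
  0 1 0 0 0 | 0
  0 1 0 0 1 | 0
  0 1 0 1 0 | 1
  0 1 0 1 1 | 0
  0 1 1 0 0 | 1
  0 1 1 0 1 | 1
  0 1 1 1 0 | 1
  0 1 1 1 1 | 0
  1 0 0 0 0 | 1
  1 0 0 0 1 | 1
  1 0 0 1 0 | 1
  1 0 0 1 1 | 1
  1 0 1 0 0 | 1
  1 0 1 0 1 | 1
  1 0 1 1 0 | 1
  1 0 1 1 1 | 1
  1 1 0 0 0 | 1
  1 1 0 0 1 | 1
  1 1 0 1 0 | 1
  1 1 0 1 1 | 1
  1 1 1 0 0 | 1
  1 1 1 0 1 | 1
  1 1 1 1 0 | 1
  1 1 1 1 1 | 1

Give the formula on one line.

  ~e = 10101010101010101010101010101010
  (~e | a) = 10101010101010101111111111111111
  (d & (~e | a)) = 00100010001000100011001100110011
  ~b = 11111111000000001111111100000000
  (~b & ~e) = 10101010000000001010101000000000
  ~d = 11001100110011001100110011001100
  (a | ~d) = 11001100110011001111111111111111
  ((~b & ~e) | (a | ~d)) = 11101110110011001111111111111111
  (a | c) = 00001111000011111111111111111111
  (((~b & ~e) | (a | ~d)) & (a | c)) = 00001110000011001111111111111111
  ((d & (~e | a)) | (((~b & ~e) | (a | ~d)) & (a | c))) = 00101110001011101111111111111111

((d & (~e | a)) | (((~b & ~e) | (a | ~d)) & (a | c)))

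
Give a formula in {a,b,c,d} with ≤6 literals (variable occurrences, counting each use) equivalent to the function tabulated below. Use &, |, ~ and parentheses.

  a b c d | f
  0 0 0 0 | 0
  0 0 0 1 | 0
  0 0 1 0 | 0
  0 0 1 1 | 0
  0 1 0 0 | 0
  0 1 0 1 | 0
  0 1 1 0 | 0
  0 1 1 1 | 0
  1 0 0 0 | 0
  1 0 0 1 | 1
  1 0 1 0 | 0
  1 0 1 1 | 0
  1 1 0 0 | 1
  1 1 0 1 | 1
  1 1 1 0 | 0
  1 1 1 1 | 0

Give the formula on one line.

  ~c = 1100110011001100
  (b | d) = 0101111101011111
  (~c & (b | d)) = 0100110001001100
  ((~c & (b | d)) & a) = 0000000001001100

((~c & (b | d)) & a)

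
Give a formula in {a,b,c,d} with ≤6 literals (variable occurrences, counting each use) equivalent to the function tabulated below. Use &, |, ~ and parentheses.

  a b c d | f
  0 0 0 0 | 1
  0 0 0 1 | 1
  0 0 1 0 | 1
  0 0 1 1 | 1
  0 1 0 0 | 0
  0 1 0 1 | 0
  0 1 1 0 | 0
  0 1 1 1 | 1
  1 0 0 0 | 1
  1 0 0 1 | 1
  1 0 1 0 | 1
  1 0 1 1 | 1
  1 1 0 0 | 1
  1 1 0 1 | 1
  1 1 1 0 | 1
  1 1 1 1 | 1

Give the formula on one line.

(~b | (a | (c & d)))

  ~b = 1111000011110000
  (c & d) = 0001000100010001
  (a | (c & d)) = 0001000111111111
  (~b | (a | (c & d))) = 1111000111111111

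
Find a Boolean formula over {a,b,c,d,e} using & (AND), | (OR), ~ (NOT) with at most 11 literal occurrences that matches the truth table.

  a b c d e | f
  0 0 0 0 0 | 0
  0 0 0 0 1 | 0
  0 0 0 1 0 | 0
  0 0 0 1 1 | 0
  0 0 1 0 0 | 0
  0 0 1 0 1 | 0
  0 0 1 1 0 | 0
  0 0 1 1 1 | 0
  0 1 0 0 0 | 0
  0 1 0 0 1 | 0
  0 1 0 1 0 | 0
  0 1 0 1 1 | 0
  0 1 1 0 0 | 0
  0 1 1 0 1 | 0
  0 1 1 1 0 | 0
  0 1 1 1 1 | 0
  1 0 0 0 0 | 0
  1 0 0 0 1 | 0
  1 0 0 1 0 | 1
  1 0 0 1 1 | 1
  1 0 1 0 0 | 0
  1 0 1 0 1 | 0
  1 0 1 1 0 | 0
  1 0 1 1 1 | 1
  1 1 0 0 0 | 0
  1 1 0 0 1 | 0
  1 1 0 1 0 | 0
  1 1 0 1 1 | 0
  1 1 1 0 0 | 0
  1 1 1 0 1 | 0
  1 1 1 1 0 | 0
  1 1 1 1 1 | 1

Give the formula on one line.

(d & (((~c | e) & a) & ((d & ~b) | (c | ~a))))

  ~c = 11110000111100001111000011110000
  (~c | e) = 11110101111101011111010111110101
  ((~c | e) & a) = 00000000000000001111010111110101
  ~b = 11111111000000001111111100000000
  (d & ~b) = 00110011000000000011001100000000
  ~a = 11111111111111110000000000000000
  (c | ~a) = 11111111111111110000111100001111
  ((d & ~b) | (c | ~a)) = 11111111111111110011111100001111
  (((~c | e) & a) & ((d & ~b) | (c | ~a))) = 00000000000000000011010100000101
  (d & (((~c | e) & a) & ((d & ~b) | (c | ~a)))) = 00000000000000000011000100000001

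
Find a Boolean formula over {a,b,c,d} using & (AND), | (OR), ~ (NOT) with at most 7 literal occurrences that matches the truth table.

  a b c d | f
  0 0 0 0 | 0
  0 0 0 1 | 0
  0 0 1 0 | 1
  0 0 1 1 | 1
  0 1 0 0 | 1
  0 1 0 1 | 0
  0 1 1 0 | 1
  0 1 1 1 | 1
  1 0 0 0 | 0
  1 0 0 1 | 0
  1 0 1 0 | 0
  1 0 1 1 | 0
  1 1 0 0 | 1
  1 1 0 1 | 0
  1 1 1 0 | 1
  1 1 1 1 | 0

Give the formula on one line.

((b & ~d) | (~a & c))

  ~d = 1010101010101010
  (b & ~d) = 0000101000001010
  ~a = 1111111100000000
  (~a & c) = 0011001100000000
  ((b & ~d) | (~a & c)) = 0011101100001010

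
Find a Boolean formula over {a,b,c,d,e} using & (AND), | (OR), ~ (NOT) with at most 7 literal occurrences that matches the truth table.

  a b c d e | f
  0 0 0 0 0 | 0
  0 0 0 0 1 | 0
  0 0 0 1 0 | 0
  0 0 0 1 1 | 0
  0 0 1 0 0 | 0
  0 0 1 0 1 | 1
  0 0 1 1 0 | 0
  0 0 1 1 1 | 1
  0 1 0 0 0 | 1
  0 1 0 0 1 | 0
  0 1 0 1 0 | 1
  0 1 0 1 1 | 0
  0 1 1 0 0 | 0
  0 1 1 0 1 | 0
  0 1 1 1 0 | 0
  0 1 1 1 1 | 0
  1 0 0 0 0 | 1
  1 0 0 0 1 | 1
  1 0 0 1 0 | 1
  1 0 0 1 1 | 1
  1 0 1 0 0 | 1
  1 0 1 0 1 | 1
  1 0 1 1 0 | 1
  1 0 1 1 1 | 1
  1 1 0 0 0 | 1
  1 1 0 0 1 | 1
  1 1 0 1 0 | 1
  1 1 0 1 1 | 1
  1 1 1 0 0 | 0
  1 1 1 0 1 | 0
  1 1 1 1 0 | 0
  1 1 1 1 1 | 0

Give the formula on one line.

  (e & c) = 00000101000001010000010100000101
  ~e = 10101010101010101010101010101010
  (b & ~e) = 00000000101010100000000010101010
  ((b & ~e) | a) = 00000000101010101111111111111111
  ((e & c) | ((b & ~e) | a)) = 00000101101011111111111111111111
  ~c = 11110000111100001111000011110000
  ~b = 11111111000000001111111100000000
  (~c | ~b) = 11111111111100001111111111110000
  (((e & c) | ((b & ~e) | a)) & (~c | ~b)) = 00000101101000001111111111110000

(((e & c) | ((b & ~e) | a)) & (~c | ~b))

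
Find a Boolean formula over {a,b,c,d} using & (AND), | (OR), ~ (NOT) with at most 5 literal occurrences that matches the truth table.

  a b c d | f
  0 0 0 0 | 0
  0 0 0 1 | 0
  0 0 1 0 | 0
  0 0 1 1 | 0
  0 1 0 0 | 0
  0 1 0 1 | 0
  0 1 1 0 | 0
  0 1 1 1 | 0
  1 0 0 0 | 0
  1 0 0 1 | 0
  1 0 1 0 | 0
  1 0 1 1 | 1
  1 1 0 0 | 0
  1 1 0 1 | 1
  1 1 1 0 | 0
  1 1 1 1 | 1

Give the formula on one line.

  ~c = 1100110011001100
  (~c & b) = 0000110000001100
  ((~c & b) | c) = 0011111100111111
  (a & d) = 0000000001010101
  (((~c & b) | c) & (a & d)) = 0000000000010101

(((~c & b) | c) & (a & d))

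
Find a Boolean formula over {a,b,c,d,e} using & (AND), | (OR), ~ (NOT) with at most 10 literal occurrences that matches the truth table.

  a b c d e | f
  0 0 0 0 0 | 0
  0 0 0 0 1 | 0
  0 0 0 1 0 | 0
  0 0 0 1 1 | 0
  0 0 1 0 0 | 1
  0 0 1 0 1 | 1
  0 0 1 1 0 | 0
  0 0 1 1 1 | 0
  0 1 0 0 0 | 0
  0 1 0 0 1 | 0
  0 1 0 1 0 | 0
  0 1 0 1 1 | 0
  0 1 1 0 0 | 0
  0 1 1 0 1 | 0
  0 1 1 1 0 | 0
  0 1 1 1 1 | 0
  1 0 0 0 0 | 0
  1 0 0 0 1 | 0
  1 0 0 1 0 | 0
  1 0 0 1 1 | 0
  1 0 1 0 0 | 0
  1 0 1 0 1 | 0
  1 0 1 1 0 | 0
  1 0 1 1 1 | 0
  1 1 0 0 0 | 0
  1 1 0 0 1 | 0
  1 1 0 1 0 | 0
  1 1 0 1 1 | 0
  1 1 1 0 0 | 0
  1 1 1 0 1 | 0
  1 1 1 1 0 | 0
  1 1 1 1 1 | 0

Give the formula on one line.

  ~d = 11001100110011001100110011001100
  ~b = 11111111000000001111111100000000
  (d | c) = 00111111001111110011111100111111
  (a & (d | c)) = 00000000000000000011111100111111
  ((a & (d | c)) | c) = 00001111000011110011111100111111
  (~b & ((a & (d | c)) | c)) = 00001111000000000011111100000000
  ~a = 11111111111111110000000000000000
  ((~b & ((a & (d | c)) | c)) & ~a) = 00001111000000000000000000000000
  (~d & ((~b & ((a & (d | c)) | c)) & ~a)) = 00001100000000000000000000000000

(~d & ((~b & ((a & (d | c)) | c)) & ~a))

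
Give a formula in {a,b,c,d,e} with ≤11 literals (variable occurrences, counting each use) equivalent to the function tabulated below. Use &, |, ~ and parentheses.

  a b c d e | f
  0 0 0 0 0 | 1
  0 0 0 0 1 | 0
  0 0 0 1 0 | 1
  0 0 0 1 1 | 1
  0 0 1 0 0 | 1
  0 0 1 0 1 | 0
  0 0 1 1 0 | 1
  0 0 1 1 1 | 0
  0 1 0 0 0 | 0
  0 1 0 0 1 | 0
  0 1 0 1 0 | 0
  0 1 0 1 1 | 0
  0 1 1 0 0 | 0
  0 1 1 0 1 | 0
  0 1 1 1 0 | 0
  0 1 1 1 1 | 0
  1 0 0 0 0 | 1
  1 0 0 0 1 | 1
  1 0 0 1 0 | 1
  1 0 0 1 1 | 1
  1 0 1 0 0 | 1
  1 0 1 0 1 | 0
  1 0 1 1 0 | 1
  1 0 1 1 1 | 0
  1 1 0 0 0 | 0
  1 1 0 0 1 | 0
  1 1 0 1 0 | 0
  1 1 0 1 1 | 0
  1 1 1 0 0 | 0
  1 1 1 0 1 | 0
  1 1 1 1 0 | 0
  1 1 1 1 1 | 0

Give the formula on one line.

  ~c = 11110000111100001111000011110000
  ~e = 10101010101010101010101010101010
  (~c | ~e) = 11111010111110101111101011111010
  ~b = 11111111000000001111111100000000
  (b | e) = 01010101111111110101010111111111
  ((b | e) & d) = 00010001001100110001000100110011
  (~b & ~e) = 10101010000000001010101000000000
  ((~b & ~e) | a) = 10101010000000001111111111111111
  (((b | e) & d) | ((~b & ~e) | a)) = 10111011001100111111111111111111
  (~b & (((b | e) & d) | ((~b & ~e) | a))) = 10111011000000001111111100000000
  ((~c | ~e) & (~b & (((b | e) & d) | ((~b & ~e) | a)))) = 10111010000000001111101000000000

((~c | ~e) & (~b & (((b | e) & d) | ((~b & ~e) | a))))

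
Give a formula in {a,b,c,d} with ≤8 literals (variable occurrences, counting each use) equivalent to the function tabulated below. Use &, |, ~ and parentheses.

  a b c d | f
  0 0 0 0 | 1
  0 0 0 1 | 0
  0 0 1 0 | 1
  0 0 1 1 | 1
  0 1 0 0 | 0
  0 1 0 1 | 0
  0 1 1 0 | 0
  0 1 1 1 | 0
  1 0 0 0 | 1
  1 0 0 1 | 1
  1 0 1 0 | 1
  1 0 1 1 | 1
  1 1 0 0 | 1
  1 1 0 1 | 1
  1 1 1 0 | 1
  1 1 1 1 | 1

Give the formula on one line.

  ~c = 1100110011001100
  (~c | a) = 1100110011111111
  ~d = 1010101010101010
  ~b = 1111000011110000
  (~d & ~b) = 1010000010100000
  ((~c | a) & (~d & ~b)) = 1000000010100000
  (c & ~b) = 0011000000110000
  (((~c | a) & (~d & ~b)) | (c & ~b)) = 1011000010110000
  (a | (((~c | a) & (~d & ~b)) | (c & ~b))) = 1011000011111111

(a | (((~c | a) & (~d & ~b)) | (c & ~b)))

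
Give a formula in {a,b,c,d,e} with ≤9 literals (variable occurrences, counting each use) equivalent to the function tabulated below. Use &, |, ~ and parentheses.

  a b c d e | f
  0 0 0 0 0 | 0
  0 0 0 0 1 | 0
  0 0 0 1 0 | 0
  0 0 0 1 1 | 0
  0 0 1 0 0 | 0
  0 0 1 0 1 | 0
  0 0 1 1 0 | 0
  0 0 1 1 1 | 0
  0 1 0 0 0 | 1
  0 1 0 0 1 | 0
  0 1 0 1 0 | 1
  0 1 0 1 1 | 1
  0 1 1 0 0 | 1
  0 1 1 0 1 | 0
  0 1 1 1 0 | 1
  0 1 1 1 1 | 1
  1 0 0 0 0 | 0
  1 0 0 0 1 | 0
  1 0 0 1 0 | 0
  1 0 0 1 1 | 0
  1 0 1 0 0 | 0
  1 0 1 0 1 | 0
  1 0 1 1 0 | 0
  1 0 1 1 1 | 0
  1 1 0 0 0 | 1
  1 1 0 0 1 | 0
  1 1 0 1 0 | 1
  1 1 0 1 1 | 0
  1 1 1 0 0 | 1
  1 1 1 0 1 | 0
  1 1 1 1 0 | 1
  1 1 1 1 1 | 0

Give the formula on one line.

  ~e = 10101010101010101010101010101010
  (~e | d) = 10111011101110111011101110111011
  ~a = 11111111111111110000000000000000
  (e & ~a) = 01010101010101010000000000000000
  (~e | (e & ~a)) = 11111111111111111010101010101010
  ((~e | (e & ~a)) & b) = 00000000111111110000000010101010
  ((~e | d) & ((~e | (e & ~a)) & b)) = 00000000101110110000000010101010

((~e | d) & ((~e | (e & ~a)) & b))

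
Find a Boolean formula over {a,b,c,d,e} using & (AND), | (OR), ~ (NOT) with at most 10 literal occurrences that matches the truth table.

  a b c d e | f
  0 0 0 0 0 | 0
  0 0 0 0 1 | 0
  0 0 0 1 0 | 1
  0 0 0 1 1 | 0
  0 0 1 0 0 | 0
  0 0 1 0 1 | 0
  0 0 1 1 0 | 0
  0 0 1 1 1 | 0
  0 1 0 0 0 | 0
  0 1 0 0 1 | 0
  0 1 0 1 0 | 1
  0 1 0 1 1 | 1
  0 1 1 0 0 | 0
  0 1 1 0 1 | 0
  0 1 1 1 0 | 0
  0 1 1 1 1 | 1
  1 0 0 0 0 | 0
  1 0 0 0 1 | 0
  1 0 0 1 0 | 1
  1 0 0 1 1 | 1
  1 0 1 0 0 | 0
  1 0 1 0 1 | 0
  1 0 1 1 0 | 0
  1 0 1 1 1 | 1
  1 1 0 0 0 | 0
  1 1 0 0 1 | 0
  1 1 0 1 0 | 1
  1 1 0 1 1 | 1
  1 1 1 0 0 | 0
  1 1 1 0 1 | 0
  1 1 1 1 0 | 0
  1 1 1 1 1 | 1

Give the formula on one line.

((((c | ~e) & ~c) | (((d & a) | b) & e)) & d)

  ~e = 10101010101010101010101010101010
  (c | ~e) = 10101111101011111010111110101111
  ~c = 11110000111100001111000011110000
  ((c | ~e) & ~c) = 10100000101000001010000010100000
  (d & a) = 00000000000000000011001100110011
  ((d & a) | b) = 00000000111111110011001111111111
  (((d & a) | b) & e) = 00000000010101010001000101010101
  (((c | ~e) & ~c) | (((d & a) | b) & e)) = 10100000111101011011000111110101
  ((((c | ~e) & ~c) | (((d & a) | b) & e)) & d) = 00100000001100010011000100110001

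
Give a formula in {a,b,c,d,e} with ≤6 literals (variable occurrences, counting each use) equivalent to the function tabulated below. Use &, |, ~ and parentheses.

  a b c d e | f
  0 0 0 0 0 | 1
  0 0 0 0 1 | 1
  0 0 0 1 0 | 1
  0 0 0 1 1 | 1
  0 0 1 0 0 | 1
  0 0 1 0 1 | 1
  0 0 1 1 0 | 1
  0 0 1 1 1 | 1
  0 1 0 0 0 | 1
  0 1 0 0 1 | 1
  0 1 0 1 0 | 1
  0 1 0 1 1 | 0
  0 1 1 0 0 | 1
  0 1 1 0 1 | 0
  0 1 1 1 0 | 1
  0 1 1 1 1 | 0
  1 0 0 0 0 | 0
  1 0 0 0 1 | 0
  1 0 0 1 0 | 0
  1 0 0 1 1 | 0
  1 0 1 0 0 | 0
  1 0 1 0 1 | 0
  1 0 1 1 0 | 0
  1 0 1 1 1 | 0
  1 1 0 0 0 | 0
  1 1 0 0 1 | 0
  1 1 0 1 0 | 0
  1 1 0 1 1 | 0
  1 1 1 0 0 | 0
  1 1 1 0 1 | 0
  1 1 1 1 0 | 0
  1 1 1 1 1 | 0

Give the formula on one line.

((~e | ((~d & ~c) | ~b)) & ~a)

  ~e = 10101010101010101010101010101010
  ~d = 11001100110011001100110011001100
  ~c = 11110000111100001111000011110000
  (~d & ~c) = 11000000110000001100000011000000
  ~b = 11111111000000001111111100000000
  ((~d & ~c) | ~b) = 11111111110000001111111111000000
  (~e | ((~d & ~c) | ~b)) = 11111111111010101111111111101010
  ~a = 11111111111111110000000000000000
  ((~e | ((~d & ~c) | ~b)) & ~a) = 11111111111010100000000000000000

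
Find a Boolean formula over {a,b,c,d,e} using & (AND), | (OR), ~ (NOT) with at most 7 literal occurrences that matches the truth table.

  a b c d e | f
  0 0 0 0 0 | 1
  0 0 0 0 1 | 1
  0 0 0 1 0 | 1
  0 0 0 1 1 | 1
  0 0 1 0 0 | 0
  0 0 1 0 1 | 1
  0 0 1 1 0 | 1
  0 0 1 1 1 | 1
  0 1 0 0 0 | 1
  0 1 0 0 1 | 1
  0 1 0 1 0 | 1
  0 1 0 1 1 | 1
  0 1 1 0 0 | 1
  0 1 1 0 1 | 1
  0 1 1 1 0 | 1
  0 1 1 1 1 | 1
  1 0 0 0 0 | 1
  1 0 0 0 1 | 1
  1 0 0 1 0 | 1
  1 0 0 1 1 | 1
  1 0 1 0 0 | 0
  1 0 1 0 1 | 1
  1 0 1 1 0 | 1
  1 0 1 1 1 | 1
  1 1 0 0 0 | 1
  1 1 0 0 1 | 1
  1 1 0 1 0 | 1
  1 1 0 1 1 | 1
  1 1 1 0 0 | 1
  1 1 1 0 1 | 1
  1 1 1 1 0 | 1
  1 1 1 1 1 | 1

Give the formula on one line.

((~e & ((d | (~c & a)) | (~c | b))) | e)

  ~e = 10101010101010101010101010101010
  ~c = 11110000111100001111000011110000
  (~c & a) = 00000000000000001111000011110000
  (d | (~c & a)) = 00110011001100111111001111110011
  (~c | b) = 11110000111111111111000011111111
  ((d | (~c & a)) | (~c | b)) = 11110011111111111111001111111111
  (~e & ((d | (~c & a)) | (~c | b))) = 10100010101010101010001010101010
  ((~e & ((d | (~c & a)) | (~c | b))) | e) = 11110111111111111111011111111111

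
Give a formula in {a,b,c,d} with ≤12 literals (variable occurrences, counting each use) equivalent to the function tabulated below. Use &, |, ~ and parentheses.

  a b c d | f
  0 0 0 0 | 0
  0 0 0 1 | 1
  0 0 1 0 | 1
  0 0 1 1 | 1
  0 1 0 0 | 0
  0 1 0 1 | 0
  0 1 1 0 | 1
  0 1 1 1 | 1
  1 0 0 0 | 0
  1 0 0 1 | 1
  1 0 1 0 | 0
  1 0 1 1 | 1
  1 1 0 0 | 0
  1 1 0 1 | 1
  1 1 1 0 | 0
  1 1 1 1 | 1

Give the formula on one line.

((((d | c) | (~b & a)) & ((~b | c) & ~a)) | (d & a))

  (d | c) = 0111011101110111
  ~b = 1111000011110000
  (~b & a) = 0000000011110000
  ((d | c) | (~b & a)) = 0111011111110111
  (~b | c) = 1111001111110011
  ~a = 1111111100000000
  ((~b | c) & ~a) = 1111001100000000
  (((d | c) | (~b & a)) & ((~b | c) & ~a)) = 0111001100000000
  (d & a) = 0000000001010101
  ((((d | c) | (~b & a)) & ((~b | c) & ~a)) | (d & a)) = 0111001101010101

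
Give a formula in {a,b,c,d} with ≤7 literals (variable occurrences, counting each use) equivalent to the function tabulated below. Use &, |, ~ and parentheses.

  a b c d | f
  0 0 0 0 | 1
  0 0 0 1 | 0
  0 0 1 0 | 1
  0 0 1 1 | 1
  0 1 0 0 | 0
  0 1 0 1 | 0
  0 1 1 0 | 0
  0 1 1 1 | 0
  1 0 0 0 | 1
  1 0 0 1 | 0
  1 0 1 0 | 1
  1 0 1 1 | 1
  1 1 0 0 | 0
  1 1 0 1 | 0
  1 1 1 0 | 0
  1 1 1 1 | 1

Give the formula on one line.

  ~d = 1010101010101010
  (c | ~d) = 1011101110111011
  ~b = 1111000011110000
  ((c | ~d) & ~b) = 1011000010110000
  (c & d) = 0001000100010001
  (a & (c & d)) = 0000000000010001
  (((c | ~d) & ~b) | (a & (c & d))) = 1011000010110001

(((c | ~d) & ~b) | (a & (c & d)))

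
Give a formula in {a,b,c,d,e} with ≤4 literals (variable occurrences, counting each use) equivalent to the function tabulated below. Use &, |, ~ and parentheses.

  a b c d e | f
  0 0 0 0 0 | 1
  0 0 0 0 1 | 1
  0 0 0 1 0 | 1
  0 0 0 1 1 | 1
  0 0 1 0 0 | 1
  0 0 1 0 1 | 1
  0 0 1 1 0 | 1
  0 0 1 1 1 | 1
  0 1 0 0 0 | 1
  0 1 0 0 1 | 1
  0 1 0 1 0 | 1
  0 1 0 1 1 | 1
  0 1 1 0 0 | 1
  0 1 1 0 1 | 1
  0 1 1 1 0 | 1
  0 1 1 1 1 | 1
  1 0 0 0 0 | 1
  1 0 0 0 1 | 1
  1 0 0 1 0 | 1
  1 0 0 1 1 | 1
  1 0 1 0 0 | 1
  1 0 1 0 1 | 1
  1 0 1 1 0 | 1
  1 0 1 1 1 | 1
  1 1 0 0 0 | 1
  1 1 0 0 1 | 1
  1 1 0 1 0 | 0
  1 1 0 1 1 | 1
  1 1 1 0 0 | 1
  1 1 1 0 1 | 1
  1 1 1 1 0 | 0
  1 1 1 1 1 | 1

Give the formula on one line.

  ~d = 11001100110011001100110011001100
  ~b = 11111111000000001111111100000000
  ~a = 11111111111111110000000000000000
  (~a | e) = 11111111111111110101010101010101
  (~b | (~a | e)) = 11111111111111111111111101010101
  (~d | (~b | (~a | e))) = 11111111111111111111111111011101

(~d | (~b | (~a | e)))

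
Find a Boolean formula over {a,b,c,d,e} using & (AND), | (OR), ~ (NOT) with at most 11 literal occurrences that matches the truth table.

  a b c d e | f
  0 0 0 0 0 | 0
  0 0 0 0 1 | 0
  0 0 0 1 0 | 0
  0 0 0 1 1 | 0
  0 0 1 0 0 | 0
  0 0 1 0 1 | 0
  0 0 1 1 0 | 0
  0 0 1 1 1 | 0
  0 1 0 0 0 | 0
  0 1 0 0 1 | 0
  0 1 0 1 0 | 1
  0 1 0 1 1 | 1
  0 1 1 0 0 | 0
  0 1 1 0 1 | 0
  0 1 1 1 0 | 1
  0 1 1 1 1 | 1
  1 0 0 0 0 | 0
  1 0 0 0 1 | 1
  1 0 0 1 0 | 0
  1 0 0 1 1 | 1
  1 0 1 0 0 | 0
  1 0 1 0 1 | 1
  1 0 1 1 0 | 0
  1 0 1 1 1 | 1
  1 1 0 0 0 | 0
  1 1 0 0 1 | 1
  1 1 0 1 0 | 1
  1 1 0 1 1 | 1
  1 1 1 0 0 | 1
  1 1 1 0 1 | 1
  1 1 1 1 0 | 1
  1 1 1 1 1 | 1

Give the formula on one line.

  (b & d) = 00000000001100110000000000110011
  (b | e) = 01010101111111110101010111111111
  ((b | e) & a) = 00000000000000000101010111111111
  ~b = 11111111000000001111111100000000
  (~b | c) = 11111111000011111111111100001111
  ((~b | c) | e) = 11111111010111111111111101011111
  (((b | e) & a) & ((~b | c) | e)) = 00000000000000000101010101011111
  ((b & d) | (((b | e) & a) & ((~b | c) | e))) = 00000000001100110101010101111111

((b & d) | (((b | e) & a) & ((~b | c) | e)))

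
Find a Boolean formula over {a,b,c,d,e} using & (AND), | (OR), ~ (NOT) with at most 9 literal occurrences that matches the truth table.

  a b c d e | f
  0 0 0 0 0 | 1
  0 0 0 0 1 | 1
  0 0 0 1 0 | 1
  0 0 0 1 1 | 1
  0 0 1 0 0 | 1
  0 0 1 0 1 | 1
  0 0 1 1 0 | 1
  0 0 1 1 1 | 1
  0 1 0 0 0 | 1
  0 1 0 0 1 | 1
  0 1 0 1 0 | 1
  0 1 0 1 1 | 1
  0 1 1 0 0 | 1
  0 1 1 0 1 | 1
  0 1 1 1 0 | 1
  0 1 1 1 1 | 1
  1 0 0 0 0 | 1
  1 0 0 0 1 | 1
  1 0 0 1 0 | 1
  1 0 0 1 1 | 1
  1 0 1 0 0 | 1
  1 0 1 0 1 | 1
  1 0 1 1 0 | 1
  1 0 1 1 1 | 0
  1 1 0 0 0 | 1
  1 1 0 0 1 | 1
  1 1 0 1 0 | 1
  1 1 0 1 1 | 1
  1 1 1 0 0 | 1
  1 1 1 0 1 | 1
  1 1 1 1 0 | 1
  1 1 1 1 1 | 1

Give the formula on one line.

  ~a = 11111111111111110000000000000000
  (c & ~a) = 00001111000011110000000000000000
  ~e = 10101010101010101010101010101010
  ((c & ~a) | ~e) = 10101111101011111010101010101010
  ~d = 11001100110011001100110011001100
  (c | d) = 00111111001111110011111100111111
  ~c = 11110000111100001111000011110000
  ((c | d) & ~c) = 00110000001100000011000000110000
  (((c | d) & ~c) & e) = 00010000000100000001000000010000
  (~d | (((c | d) & ~c) & e)) = 11011100110111001101110011011100
  (b | (~d | (((c | d) & ~c) & e))) = 11011100111111111101110011111111
  (((c & ~a) | ~e) | (b | (~d | (((c | d) & ~c) & e)))) = 11111111111111111111111011111111

(((c & ~a) | ~e) | (b | (~d | (((c | d) & ~c) & e))))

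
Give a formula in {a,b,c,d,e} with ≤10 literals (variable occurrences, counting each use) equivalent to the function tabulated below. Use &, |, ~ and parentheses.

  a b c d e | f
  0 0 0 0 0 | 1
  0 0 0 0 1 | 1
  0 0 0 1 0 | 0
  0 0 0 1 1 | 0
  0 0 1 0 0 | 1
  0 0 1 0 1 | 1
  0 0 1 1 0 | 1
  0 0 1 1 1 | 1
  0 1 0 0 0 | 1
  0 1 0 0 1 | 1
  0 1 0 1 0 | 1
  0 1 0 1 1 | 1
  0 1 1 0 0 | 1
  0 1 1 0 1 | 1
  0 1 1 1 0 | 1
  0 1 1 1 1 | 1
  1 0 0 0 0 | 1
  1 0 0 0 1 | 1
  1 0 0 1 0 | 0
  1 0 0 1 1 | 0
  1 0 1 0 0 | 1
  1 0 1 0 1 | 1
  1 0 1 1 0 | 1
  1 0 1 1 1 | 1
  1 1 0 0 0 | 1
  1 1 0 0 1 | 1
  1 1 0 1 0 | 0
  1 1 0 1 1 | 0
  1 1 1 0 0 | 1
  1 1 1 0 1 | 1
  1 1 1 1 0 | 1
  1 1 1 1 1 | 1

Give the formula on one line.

((c | ~d) | (b & (((~b & (~e | b)) & a) | (~d | ~a))))

  ~d = 11001100110011001100110011001100
  (c | ~d) = 11001111110011111100111111001111
  ~b = 11111111000000001111111100000000
  ~e = 10101010101010101010101010101010
  (~e | b) = 10101010111111111010101011111111
  (~b & (~e | b)) = 10101010000000001010101000000000
  ((~b & (~e | b)) & a) = 00000000000000001010101000000000
  ~a = 11111111111111110000000000000000
  (~d | ~a) = 11111111111111111100110011001100
  (((~b & (~e | b)) & a) | (~d | ~a)) = 11111111111111111110111011001100
  (b & (((~b & (~e | b)) & a) | (~d | ~a))) = 00000000111111110000000011001100
  ((c | ~d) | (b & (((~b & (~e | b)) & a) | (~d | ~a)))) = 11001111111111111100111111001111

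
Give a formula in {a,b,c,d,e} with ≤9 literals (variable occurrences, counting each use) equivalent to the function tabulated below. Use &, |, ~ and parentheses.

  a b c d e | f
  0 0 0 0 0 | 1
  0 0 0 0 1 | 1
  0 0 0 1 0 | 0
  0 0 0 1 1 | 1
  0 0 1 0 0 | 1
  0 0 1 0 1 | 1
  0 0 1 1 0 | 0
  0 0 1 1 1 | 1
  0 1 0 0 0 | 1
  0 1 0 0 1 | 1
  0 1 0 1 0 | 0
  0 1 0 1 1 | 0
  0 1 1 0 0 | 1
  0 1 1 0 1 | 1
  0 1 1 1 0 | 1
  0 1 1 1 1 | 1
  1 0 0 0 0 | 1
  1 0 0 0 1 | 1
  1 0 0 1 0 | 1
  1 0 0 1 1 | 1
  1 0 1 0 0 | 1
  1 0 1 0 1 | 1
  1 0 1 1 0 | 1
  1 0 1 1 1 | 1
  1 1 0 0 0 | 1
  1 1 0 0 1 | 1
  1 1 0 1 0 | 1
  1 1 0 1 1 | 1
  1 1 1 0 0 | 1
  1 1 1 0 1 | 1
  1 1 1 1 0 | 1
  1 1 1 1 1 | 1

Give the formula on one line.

(((~b & e) | a) | (((e | (b | ~c)) | ~d) & (~d | c)))

  ~b = 11111111000000001111111100000000
  (~b & e) = 01010101000000000101010100000000
  ((~b & e) | a) = 01010101000000001111111111111111
  ~c = 11110000111100001111000011110000
  (b | ~c) = 11110000111111111111000011111111
  (e | (b | ~c)) = 11110101111111111111010111111111
  ~d = 11001100110011001100110011001100
  ((e | (b | ~c)) | ~d) = 11111101111111111111110111111111
  (~d | c) = 11001111110011111100111111001111
  (((e | (b | ~c)) | ~d) & (~d | c)) = 11001101110011111100110111001111
  (((~b & e) | a) | (((e | (b | ~c)) | ~d) & (~d | c))) = 11011101110011111111111111111111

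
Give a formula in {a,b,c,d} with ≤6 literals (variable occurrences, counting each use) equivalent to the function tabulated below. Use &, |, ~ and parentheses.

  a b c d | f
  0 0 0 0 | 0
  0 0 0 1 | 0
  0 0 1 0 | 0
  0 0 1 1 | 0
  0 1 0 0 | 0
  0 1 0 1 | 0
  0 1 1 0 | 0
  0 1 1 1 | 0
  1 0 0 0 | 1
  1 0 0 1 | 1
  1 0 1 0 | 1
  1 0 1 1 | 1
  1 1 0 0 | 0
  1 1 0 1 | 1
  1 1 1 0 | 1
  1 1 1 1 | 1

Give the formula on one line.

((a & ~b) | ((a & c) | (a & d)))

  ~b = 1111000011110000
  (a & ~b) = 0000000011110000
  (a & c) = 0000000000110011
  (a & d) = 0000000001010101
  ((a & c) | (a & d)) = 0000000001110111
  ((a & ~b) | ((a & c) | (a & d))) = 0000000011110111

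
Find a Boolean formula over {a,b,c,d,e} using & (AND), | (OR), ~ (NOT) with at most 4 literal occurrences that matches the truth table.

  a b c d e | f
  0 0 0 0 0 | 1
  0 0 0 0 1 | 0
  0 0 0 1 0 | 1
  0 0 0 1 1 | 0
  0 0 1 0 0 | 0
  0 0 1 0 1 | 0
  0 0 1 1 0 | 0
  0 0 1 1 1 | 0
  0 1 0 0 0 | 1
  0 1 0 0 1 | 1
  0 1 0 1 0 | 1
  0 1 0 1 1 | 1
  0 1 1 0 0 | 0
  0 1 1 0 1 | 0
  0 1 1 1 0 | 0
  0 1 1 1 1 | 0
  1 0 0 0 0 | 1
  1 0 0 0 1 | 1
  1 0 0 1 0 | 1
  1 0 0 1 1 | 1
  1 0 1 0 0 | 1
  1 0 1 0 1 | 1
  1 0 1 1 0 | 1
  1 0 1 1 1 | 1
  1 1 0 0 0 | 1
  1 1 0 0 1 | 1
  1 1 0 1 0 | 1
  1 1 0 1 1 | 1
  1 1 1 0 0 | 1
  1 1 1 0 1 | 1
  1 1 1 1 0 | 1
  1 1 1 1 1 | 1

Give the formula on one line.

(a | (~c & (~e | b)))

  ~c = 11110000111100001111000011110000
  ~e = 10101010101010101010101010101010
  (~e | b) = 10101010111111111010101011111111
  (~c & (~e | b)) = 10100000111100001010000011110000
  (a | (~c & (~e | b))) = 10100000111100001111111111111111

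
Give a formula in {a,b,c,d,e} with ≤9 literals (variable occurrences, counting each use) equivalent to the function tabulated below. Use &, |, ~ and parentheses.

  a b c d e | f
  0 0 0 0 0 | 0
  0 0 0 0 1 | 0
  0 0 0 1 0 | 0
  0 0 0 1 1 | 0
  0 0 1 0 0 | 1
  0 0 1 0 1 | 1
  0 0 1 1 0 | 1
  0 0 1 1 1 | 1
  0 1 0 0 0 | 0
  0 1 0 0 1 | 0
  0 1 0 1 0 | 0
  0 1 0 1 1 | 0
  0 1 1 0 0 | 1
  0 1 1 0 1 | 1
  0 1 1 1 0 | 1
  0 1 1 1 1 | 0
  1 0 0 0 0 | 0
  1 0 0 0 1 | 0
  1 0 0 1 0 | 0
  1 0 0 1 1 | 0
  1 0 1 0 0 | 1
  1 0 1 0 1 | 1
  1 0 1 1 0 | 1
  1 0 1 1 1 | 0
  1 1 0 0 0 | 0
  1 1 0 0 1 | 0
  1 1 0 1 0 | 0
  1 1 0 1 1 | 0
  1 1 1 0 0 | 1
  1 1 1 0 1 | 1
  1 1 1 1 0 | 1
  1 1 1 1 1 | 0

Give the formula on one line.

((((~b & c) | (~d | ~e)) & c) & ((~d | ~a) | (~e | ~d)))

  ~b = 11111111000000001111111100000000
  (~b & c) = 00001111000000000000111100000000
  ~d = 11001100110011001100110011001100
  ~e = 10101010101010101010101010101010
  (~d | ~e) = 11101110111011101110111011101110
  ((~b & c) | (~d | ~e)) = 11101111111011101110111111101110
  (((~b & c) | (~d | ~e)) & c) = 00001111000011100000111100001110
  ~a = 11111111111111110000000000000000
  (~d | ~a) = 11111111111111111100110011001100
  (~e | ~d) = 11101110111011101110111011101110
  ((~d | ~a) | (~e | ~d)) = 11111111111111111110111011101110
  ((((~b & c) | (~d | ~e)) & c) & ((~d | ~a) | (~e | ~d))) = 00001111000011100000111000001110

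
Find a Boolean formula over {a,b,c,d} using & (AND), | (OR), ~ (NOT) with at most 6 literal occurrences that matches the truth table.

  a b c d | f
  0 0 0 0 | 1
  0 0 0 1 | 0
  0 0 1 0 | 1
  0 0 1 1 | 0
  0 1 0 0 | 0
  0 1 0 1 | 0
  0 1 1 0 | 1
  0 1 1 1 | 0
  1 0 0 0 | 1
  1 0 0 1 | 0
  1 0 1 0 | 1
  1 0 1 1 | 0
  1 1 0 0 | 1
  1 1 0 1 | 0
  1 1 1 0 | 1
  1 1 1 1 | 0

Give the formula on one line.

((a | (c | ~b)) & ~d)

  ~b = 1111000011110000
  (c | ~b) = 1111001111110011
  (a | (c | ~b)) = 1111001111111111
  ~d = 1010101010101010
  ((a | (c | ~b)) & ~d) = 1010001010101010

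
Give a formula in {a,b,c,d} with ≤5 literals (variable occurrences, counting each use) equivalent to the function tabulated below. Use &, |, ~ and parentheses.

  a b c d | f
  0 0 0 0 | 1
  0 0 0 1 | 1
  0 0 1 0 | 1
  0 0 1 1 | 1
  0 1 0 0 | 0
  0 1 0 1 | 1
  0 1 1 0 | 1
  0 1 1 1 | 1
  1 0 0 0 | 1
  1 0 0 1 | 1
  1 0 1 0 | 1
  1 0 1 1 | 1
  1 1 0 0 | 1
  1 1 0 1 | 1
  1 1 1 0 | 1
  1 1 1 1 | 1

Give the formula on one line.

(((~b & ~c) | a) | (d | c))

  ~b = 1111000011110000
  ~c = 1100110011001100
  (~b & ~c) = 1100000011000000
  ((~b & ~c) | a) = 1100000011111111
  (d | c) = 0111011101110111
  (((~b & ~c) | a) | (d | c)) = 1111011111111111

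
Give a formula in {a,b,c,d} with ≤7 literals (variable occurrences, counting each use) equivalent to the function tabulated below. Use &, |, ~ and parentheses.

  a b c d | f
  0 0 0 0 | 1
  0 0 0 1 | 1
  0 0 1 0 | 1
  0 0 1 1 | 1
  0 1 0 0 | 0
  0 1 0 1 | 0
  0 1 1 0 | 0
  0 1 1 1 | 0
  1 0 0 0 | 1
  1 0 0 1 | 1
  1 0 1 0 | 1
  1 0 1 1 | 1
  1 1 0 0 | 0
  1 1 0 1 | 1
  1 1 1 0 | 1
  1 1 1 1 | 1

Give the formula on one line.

  (d | c) = 0111011101110111
  (b & (d | c)) = 0000011100000111
  (a & (b & (d | c))) = 0000000000000111
  ~b = 1111000011110000
  ((a & (b & (d | c))) | ~b) = 1111000011110111

((a & (b & (d | c))) | ~b)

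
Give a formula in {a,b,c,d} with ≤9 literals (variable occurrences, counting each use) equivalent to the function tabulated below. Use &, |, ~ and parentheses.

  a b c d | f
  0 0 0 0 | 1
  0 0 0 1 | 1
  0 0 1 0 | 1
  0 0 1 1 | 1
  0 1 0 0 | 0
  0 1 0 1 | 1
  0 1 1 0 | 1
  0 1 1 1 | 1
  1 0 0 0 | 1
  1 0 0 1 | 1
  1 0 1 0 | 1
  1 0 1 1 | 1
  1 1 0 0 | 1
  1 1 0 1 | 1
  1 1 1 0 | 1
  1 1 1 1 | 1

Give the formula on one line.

  ~c = 1100110011001100
  (b & a) = 0000000000001111
  (~c & (b & a)) = 0000000000001100
  ~b = 1111000011110000
  ((~c & (b & a)) | ~b) = 1111000011111100
  (((~c & (b & a)) | ~b) | c) = 1111001111111111
  (a & b) = 0000000000001111
  (d | (a & b)) = 0101010101011111
  ((((~c & (b & a)) | ~b) | c) | (d | (a & b))) = 1111011111111111

((((~c & (b & a)) | ~b) | c) | (d | (a & b)))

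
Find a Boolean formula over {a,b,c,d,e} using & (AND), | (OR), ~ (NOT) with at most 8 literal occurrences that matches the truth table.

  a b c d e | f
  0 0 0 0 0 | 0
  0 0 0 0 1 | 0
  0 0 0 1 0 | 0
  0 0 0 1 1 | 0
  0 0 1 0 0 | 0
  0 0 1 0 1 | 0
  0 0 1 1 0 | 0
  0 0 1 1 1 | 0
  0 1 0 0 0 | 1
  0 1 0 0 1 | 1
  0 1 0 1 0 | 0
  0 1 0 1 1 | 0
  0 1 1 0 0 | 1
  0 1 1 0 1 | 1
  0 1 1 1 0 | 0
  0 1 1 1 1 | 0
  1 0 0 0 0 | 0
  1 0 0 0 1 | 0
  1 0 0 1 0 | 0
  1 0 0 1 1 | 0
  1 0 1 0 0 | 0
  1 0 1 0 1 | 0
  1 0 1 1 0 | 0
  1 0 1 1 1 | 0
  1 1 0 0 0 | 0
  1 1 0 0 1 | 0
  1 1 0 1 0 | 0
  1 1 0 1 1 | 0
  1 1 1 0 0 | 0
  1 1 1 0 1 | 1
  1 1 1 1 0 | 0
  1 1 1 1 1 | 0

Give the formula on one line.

  ~d = 11001100110011001100110011001100
  (c & e) = 00000101000001010000010100000101
  ~a = 11111111111111110000000000000000
  ((c & e) | ~a) = 11111111111111110000010100000101
  (~d & ((c & e) | ~a)) = 11001100110011000000010000000100
  (b & (~d & ((c & e) | ~a))) = 00000000110011000000000000000100

(b & (~d & ((c & e) | ~a)))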